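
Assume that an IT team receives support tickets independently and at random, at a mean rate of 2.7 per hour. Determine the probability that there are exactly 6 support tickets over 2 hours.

0.1555

Over the interval, μ = 2.7 × 2 = 5.4 (2 hours).
P(N = 6) = e^(−μ) μ^6/6! = e^(−5.4) · 5.4^6/720 ≈ 0.1555.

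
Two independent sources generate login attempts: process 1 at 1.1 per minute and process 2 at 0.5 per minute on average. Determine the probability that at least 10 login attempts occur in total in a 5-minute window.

0.2834

Independent Poisson processes superpose: combined rate λ = 1.1 + 0.5 = 1.6 per minute.
Over the interval, μ = 1.6 × 5 = 8 (a 5-minute window = 5 minutes).
P(N ≥ 10) = 1 − P(N ≤ 9) ≈ 0.2834.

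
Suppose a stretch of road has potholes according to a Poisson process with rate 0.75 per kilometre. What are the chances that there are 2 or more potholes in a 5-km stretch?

Over the interval, μ = 0.75 × 5 = 3.75 (a 5-km stretch = 5 kilometres).
P(N ≥ 2) = 1 − P(N ≤ 1) = 1 − Σ_{j=0}^{1} e^(−μ) μ^j/j! ≈ 0.8883.

0.8883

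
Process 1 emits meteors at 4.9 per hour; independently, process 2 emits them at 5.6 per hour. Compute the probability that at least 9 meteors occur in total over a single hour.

Independent Poisson processes superpose: combined rate λ = 4.9 + 5.6 = 10.5 per hour.
So μ = 10.5.
P(N ≥ 9) = 1 − P(N ≤ 8) ≈ 0.7206.

0.7206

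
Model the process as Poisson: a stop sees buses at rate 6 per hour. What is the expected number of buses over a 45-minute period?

4.5

E[N] = λt = 6 × 0.75 = 4.5 (a 45-minute period = 0.75 hours).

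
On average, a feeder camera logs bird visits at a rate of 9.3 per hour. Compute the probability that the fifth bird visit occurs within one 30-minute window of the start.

Over the interval, μ = 9.3 × 0.5 = 4.65 (a 30-minute window = 0.5 hours).
The fifth arrival falls in the interval iff at least 5 events occur there: P(S_5 ≤ t) = P(N ≥ 5) = 1 − P(N ≤ 4) ≈ 0.4961.

0.4961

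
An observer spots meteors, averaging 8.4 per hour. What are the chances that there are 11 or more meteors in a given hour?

With mean μ = 8.4 per hour,
P(N ≥ 11) = 1 − P(N ≤ 10) = 1 − Σ_{j=0}^{10} e^(−μ) μ^j/j! ≈ 0.2257.

0.2257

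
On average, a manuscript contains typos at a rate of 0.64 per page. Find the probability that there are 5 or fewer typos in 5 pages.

0.8946

Over the interval, μ = 0.64 × 5 = 3.2 (5 pages).
P(N ≤ 5) = Σ_{j=0}^{5} e^(−μ) μ^j/j! ≈ 0.8946.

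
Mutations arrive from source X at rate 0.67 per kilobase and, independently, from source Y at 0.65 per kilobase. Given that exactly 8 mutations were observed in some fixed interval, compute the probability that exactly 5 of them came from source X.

Given the total, each event is independently from source X with probability p = λ_X/(λ_X+λ_Y) = 0.67/1.32 ≈ 0.5076.
So K ~ Binomial(8, 0.67/1.32): P(K = 5) = C(8,5) · (0.67/1.32)^5 · (0.65/1.32)^3 ≈ 0.2253.

0.2253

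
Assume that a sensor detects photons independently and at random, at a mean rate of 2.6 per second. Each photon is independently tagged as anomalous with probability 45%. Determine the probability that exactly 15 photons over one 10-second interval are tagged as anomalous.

0.0668

Thinning: the photons that are tagged as anomalous themselves form a Poisson process with rate 0.45 × 2.6 = 1.17 per second.
Over the interval, μ = 1.17 × 10 = 11.7 (a 10-second interval = 10 seconds).
P(N = 15) = e^(−11.7) · 11.7^15/15! ≈ 0.0668.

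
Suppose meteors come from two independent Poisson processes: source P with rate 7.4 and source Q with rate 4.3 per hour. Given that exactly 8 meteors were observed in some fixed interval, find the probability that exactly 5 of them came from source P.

0.2814

Given the total, each event is independently from source P with probability p = λ_P/(λ_P+λ_Q) = 7.4/11.7 ≈ 0.6325.
So K ~ Binomial(8, 7.4/11.7): P(K = 5) = C(8,5) · (7.4/11.7)^5 · (4.3/11.7)^3 ≈ 0.2814.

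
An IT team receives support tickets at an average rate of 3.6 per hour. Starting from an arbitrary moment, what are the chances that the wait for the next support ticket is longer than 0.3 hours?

The wait for the next event is exponential with rate λ = 3.6 per hour.
P(T > 0.3) = e^(−λt) = e^(−3.6 × 0.3) = e^(−1.08) ≈ 0.3396.

0.3396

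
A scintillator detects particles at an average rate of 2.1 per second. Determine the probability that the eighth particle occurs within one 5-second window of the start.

0.8215

Over the interval, μ = 2.1 × 5 = 10.5 (a 5-second window = 5 seconds).
The eighth arrival falls in the interval iff at least 8 events occur there: P(S_8 ≤ t) = P(N ≥ 8) = 1 − P(N ≤ 7) ≈ 0.8215.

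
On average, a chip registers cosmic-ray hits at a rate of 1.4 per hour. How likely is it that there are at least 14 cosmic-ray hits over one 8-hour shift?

Over the interval, μ = 1.4 × 8 = 11.2 (an 8-hour shift = 8 hours).
P(N ≥ 14) = 1 − P(N ≤ 13) = 1 − Σ_{j=0}^{13} e^(−μ) μ^j/j! ≈ 0.2376.

0.2376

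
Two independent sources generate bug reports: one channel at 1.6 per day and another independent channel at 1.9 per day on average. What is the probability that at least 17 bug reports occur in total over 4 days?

0.2441

Independent Poisson processes superpose: combined rate λ = 1.6 + 1.9 = 3.5 per day.
Over the interval, μ = 3.5 × 4 = 14 (4 days).
P(N ≥ 17) = 1 − P(N ≤ 16) ≈ 0.2441.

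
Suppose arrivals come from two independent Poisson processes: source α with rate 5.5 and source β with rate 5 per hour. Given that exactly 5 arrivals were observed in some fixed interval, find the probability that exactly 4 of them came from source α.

0.1792

Given the total, each event is independently from source α with probability p = λ_α/(λ_α+λ_β) = 5.5/10.5 ≈ 0.5238.
So K ~ Binomial(5, 5.5/10.5): P(K = 4) = C(5,4) · (5.5/10.5)^4 · (5/10.5)^1 ≈ 0.1792.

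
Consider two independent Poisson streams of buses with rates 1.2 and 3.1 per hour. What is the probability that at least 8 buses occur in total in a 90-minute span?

0.3199

Independent Poisson processes superpose: combined rate λ = 1.2 + 3.1 = 4.3 per hour.
Over the interval, μ = 4.3 × 1.5 = 6.45 (a 90-minute span = 1.5 hours).
P(N ≥ 8) = 1 − P(N ≤ 7) ≈ 0.3199.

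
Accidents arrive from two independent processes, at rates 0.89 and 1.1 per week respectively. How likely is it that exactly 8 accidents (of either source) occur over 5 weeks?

0.1137

Independent Poisson processes superpose: combined rate λ = 0.89 + 1.1 = 1.99 per week.
Over the interval, μ = 1.99 × 5 = 9.95 (5 weeks).
P(N = 8) = e^(−9.95) · 9.95^8/8! ≈ 0.1137.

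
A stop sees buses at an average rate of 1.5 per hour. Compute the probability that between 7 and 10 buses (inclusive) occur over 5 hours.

Over the interval, μ = 1.5 × 5 = 7.5 (5 hours).
P(7 ≤ N ≤ 10) = Σ_{j=7}^{10} e^(−7.5) · 7.5^j/j! ≈ 0.4841.

0.4841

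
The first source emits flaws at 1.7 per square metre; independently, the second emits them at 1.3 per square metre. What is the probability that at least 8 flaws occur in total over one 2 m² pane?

0.2560

Independent Poisson processes superpose: combined rate λ = 1.7 + 1.3 = 3 per square metre.
Over the interval, μ = 3 × 2 = 6 (a 2 m² pane = 2 square metres).
P(N ≥ 8) = 1 − P(N ≤ 7) ≈ 0.2560.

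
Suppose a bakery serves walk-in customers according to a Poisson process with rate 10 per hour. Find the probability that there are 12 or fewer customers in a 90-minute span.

0.2676

Over the interval, μ = 10 × 1.5 = 15 (a 90-minute span = 1.5 hours).
P(N ≤ 12) = Σ_{j=0}^{12} e^(−μ) μ^j/j! ≈ 0.2676.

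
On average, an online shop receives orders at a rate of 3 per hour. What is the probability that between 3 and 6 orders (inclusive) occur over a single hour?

0.5433

With mean μ = 3 per hour,
P(3 ≤ N ≤ 6) = Σ_{j=3}^{6} e^(−3) · 3^j/j! ≈ 0.5433.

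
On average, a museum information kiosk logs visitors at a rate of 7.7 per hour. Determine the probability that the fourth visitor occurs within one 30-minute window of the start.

0.5367

Over the interval, μ = 7.7 × 0.5 = 3.85 (a 30-minute window = 0.5 hours).
The fourth arrival falls in the interval iff at least 4 events occur there: P(S_4 ≤ t) = P(N ≥ 4) = 1 − P(N ≤ 3) ≈ 0.5367.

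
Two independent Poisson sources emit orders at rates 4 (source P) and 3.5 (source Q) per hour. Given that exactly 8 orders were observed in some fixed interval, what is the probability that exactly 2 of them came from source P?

0.0823

Given the total, each event is independently from source P with probability p = λ_P/(λ_P+λ_Q) = 4/7.5 ≈ 0.5333.
So K ~ Binomial(8, 4/7.5): P(K = 2) = C(8,2) · (4/7.5)^2 · (3.5/7.5)^6 ≈ 0.0823.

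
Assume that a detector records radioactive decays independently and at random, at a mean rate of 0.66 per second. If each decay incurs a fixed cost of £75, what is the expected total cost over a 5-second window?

E[N] = 0.66 × 5 = 3.3 (a 5-second window = 5 seconds); E[cost] = 3.3 × £75 = £247.5.

£247.5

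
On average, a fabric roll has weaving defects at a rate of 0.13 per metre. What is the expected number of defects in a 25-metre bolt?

E[N] = λt = 0.13 × 25 = 3.25 (a 25-metre bolt = 25 metres).

3.25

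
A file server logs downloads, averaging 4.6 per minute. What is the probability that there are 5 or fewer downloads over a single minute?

0.6858

With mean μ = 4.6 per minute,
P(N ≤ 5) = Σ_{j=0}^{5} e^(−μ) μ^j/j! ≈ 0.6858.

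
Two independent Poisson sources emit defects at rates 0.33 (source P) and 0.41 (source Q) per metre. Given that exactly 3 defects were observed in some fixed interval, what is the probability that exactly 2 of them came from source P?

Given the total, each event is independently from source P with probability p = λ_P/(λ_P+λ_Q) = 0.33/0.74 ≈ 0.4459.
So K ~ Binomial(3, 0.33/0.74): P(K = 2) = C(3,2) · (0.33/0.74)^2 · (0.41/0.74)^1 ≈ 0.3306.

0.3306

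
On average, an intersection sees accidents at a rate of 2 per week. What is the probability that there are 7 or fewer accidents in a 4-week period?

0.4530

Over the interval, μ = 2 × 4 = 8 (a 4-week period = 4 weeks).
P(N ≤ 7) = Σ_{j=0}^{7} e^(−μ) μ^j/j! ≈ 0.4530.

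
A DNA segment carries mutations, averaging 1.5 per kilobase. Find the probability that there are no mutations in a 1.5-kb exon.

Over the interval, μ = 1.5 × 1.5 = 2.25 (a 1.5-kb exon = 1.5 kilobases).
P(N = 0) = e^(−μ) μ^0/0! = e^(−2.25) · 2.25^0/1 ≈ 0.1054.

0.1054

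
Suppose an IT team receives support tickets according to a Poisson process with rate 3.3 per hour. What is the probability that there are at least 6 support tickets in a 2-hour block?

0.6453

Over the interval, μ = 3.3 × 2 = 6.6 (a 2-hour block = 2 hours).
P(N ≥ 6) = 1 − P(N ≤ 5) = 1 − Σ_{j=0}^{5} e^(−μ) μ^j/j! ≈ 0.6453.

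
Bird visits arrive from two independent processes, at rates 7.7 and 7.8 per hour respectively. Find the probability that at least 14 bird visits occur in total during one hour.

0.6829

Independent Poisson processes superpose: combined rate λ = 7.7 + 7.8 = 15.5 per hour.
So μ = 15.5.
P(N ≥ 14) = 1 − P(N ≤ 13) ≈ 0.6829.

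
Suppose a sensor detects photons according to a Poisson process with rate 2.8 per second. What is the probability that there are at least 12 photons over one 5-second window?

0.7400

Over the interval, μ = 2.8 × 5 = 14 (a 5-second window = 5 seconds).
P(N ≥ 12) = 1 − P(N ≤ 11) = 1 − Σ_{j=0}^{11} e^(−μ) μ^j/j! ≈ 0.7400.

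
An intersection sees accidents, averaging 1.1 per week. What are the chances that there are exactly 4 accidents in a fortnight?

0.1082

Over the interval, μ = 1.1 × 2 = 2.2 (a fortnight = 2 weeks).
P(N = 4) = e^(−μ) μ^4/4! = e^(−2.2) · 2.2^4/24 ≈ 0.1082.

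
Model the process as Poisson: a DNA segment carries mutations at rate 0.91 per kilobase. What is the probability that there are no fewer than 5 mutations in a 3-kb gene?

Over the interval, μ = 0.91 × 3 = 2.73 (a 3-kb gene = 3 kilobases).
P(N ≥ 5) = 1 − P(N ≤ 4) = 1 − Σ_{j=0}^{4} e^(−μ) μ^j/j! ≈ 0.1416.

0.1416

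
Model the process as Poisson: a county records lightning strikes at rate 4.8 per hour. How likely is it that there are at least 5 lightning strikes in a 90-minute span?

Over the interval, μ = 4.8 × 1.5 = 7.2 (a 90-minute span = 1.5 hours).
P(N ≥ 5) = 1 − P(N ≤ 4) = 1 − Σ_{j=0}^{4} e^(−μ) μ^j/j! ≈ 0.8445.

0.8445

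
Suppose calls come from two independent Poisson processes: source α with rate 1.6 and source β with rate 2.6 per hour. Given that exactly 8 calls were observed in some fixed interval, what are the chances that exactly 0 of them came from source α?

Given the total, each event is independently from source α with probability p = λ_α/(λ_α+λ_β) = 1.6/4.2 ≈ 0.3810.
So K ~ Binomial(8, 1.6/4.2): P(K = 0) = C(8,0) · (1.6/4.2)^0 · (2.6/4.2)^8 ≈ 0.0216.

0.0216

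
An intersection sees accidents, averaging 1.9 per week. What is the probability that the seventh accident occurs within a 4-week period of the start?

Over the interval, μ = 1.9 × 4 = 7.6 (a 4-week period = 4 weeks).
The seventh arrival falls in the interval iff at least 7 events occur there: P(S_7 ≤ t) = P(N ≥ 7) = 1 − P(N ≤ 6) ≈ 0.6354.

0.6354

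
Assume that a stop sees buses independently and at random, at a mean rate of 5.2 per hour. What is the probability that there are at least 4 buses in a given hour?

With mean μ = 5.2 per hour,
P(N ≥ 4) = 1 − P(N ≤ 3) = 1 − Σ_{j=0}^{3} e^(−μ) μ^j/j! ≈ 0.7619.

0.7619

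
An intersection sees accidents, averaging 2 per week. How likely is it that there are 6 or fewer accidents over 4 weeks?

0.3134

Over the interval, μ = 2 × 4 = 8 (4 weeks).
P(N ≤ 6) = Σ_{j=0}^{6} e^(−μ) μ^j/j! ≈ 0.3134.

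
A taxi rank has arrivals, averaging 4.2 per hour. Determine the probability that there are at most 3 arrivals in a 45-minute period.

Over the interval, μ = 4.2 × 0.75 = 3.15 (a 45-minute period = 0.75 hours).
P(N ≤ 3) = Σ_{j=0}^{3} e^(−μ) μ^j/j! ≈ 0.6137.

0.6137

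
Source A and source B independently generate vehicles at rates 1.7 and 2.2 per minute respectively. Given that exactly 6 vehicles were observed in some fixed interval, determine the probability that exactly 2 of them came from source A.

Given the total, each event is independently from source A with probability p = λ_A/(λ_A+λ_B) = 1.7/3.9 ≈ 0.4359.
So K ~ Binomial(6, 1.7/3.9): P(K = 2) = C(6,2) · (1.7/3.9)^2 · (2.2/3.9)^4 ≈ 0.2886.

0.2886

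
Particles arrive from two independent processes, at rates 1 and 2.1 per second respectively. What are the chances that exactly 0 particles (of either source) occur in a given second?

Independent Poisson processes superpose: combined rate λ = 1 + 2.1 = 3.1 per second.
So μ = 3.1.
P(N = 0) = e^(−3.1) · 3.1^0/0! ≈ 0.0450.

0.0450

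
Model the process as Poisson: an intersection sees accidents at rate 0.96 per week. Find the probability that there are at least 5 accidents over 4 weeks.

0.3399

Over the interval, μ = 0.96 × 4 = 3.84 (4 weeks).
P(N ≥ 5) = 1 − P(N ≤ 4) = 1 − Σ_{j=0}^{4} e^(−μ) μ^j/j! ≈ 0.3399.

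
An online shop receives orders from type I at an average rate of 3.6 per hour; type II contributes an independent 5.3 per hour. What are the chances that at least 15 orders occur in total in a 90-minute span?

0.3610

Independent Poisson processes superpose: combined rate λ = 3.6 + 5.3 = 8.9 per hour.
Over the interval, μ = 8.9 × 1.5 = 13.35 (a 90-minute span = 1.5 hours).
P(N ≥ 15) = 1 − P(N ≤ 14) ≈ 0.3610.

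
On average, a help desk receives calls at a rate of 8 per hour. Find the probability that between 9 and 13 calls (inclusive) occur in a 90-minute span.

Over the interval, μ = 8 × 1.5 = 12 (a 90-minute span = 1.5 hours).
P(9 ≤ N ≤ 13) = Σ_{j=9}^{13} e^(−12) · 12^j/j! ≈ 0.5265.

0.5265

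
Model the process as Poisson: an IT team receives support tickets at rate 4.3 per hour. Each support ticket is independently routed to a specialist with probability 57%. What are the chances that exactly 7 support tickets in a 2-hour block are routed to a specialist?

0.1003

Thinning: the support tickets that are routed to a specialist themselves form a Poisson process with rate 0.57 × 4.3 = 2.451 per hour.
Over the interval, μ = 2.451 × 2 = 4.902 (a 2-hour block = 2 hours).
P(N = 7) = e^(−4.902) · 4.902^7/7! ≈ 0.1003.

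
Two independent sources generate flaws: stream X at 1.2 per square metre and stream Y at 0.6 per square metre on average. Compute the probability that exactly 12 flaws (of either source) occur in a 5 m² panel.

0.0728

Independent Poisson processes superpose: combined rate λ = 1.2 + 0.6 = 1.8 per square metre.
Over the interval, μ = 1.8 × 5 = 9 (a 5 m² panel = 5 square metres).
P(N = 12) = e^(−9) · 9^12/12! ≈ 0.0728.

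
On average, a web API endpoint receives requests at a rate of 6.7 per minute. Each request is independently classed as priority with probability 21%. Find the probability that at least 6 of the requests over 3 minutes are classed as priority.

Thinning: the requests that are classed as priority themselves form a Poisson process with rate 0.21 × 6.7 = 1.407 per minute.
Over the interval, μ = 1.407 × 3 = 4.221 (3 minutes).
P(N ≥ 6) = 1 − P(N ≤ 5) ≈ 0.2503.

0.2503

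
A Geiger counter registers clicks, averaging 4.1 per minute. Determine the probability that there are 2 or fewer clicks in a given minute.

With mean μ = 4.1 per minute,
P(N ≤ 2) = Σ_{j=0}^{2} e^(−μ) μ^j/j! ≈ 0.2238.

0.2238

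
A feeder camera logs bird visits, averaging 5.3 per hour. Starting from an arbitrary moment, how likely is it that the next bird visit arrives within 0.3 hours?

0.7961

Inter-arrival times are exponential with rate λ = 5.3 per hour.
P(T ≤ 0.3) = 1 − e^(−λt) = 1 − e^(−5.3 × 0.3) = 1 − e^(−1.59) ≈ 0.7961.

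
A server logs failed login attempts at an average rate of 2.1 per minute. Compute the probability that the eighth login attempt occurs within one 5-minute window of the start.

0.8215

Over the interval, μ = 2.1 × 5 = 10.5 (a 5-minute window = 5 minutes).
The eighth arrival falls in the interval iff at least 8 events occur there: P(S_8 ≤ t) = P(N ≥ 8) = 1 − P(N ≤ 7) ≈ 0.8215.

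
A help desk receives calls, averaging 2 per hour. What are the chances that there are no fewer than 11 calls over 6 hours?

Over the interval, μ = 2 × 6 = 12 (6 hours).
P(N ≥ 11) = 1 − P(N ≤ 10) = 1 − Σ_{j=0}^{10} e^(−μ) μ^j/j! ≈ 0.6528.

0.6528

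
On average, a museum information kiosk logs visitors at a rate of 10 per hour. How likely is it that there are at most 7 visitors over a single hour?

With mean μ = 10 per hour,
P(N ≤ 7) = Σ_{j=0}^{7} e^(−μ) μ^j/j! ≈ 0.2202.

0.2202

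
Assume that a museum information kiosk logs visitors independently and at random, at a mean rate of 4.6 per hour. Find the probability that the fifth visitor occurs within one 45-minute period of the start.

0.2651

Over the interval, μ = 4.6 × 0.75 = 3.45 (a 45-minute period = 0.75 hours).
The fifth arrival falls in the interval iff at least 5 events occur there: P(S_5 ≤ t) = P(N ≥ 5) = 1 − P(N ≤ 4) ≈ 0.2651.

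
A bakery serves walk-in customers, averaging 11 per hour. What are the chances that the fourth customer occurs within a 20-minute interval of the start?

Over the interval, μ = 11 × 1/3 ≈ 3.66667 (a 20-minute interval = 1/3 hours).
The fourth arrival falls in the interval iff at least 4 events occur there: P(S_4 ≤ t) = P(N ≥ 4) = 1 − P(N ≤ 3) ≈ 0.4989.

0.4989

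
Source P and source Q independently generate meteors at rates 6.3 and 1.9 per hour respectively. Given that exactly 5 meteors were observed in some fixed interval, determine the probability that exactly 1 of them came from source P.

0.0111

Given the total, each event is independently from source P with probability p = λ_P/(λ_P+λ_Q) = 6.3/8.2 ≈ 0.7683.
So K ~ Binomial(5, 6.3/8.2): P(K = 1) = C(5,1) · (6.3/8.2)^1 · (1.9/8.2)^4 ≈ 0.0111.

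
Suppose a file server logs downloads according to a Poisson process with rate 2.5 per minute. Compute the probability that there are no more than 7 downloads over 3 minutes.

Over the interval, μ = 2.5 × 3 = 7.5 (3 minutes).
P(N ≤ 7) = Σ_{j=0}^{7} e^(−μ) μ^j/j! ≈ 0.5246.

0.5246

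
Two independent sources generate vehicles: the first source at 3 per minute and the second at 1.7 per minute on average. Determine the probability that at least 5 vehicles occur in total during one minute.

Independent Poisson processes superpose: combined rate λ = 3 + 1.7 = 4.7 per minute.
So μ = 4.7.
P(N ≥ 5) = 1 − P(N ≤ 4) ≈ 0.5054.

0.5054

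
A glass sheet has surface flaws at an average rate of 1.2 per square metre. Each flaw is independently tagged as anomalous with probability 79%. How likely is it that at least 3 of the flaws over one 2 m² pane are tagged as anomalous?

Thinning: the flaws that are tagged as anomalous themselves form a Poisson process with rate 0.79 × 1.2 = 0.948 per square metre.
Over the interval, μ = 0.948 × 2 = 1.896 (a 2 m² pane = 2 square metres).
P(N ≥ 3) = 1 − P(N ≤ 2) ≈ 0.2952.

0.2952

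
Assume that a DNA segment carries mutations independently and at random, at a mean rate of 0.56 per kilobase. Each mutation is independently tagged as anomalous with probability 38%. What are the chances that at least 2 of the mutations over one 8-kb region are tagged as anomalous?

0.5075

Thinning: the mutations that are tagged as anomalous themselves form a Poisson process with rate 0.38 × 0.56 = 0.2128 per kilobase.
Over the interval, μ = 0.2128 × 8 = 1.7024 (an 8-kb region = 8 kilobases).
P(N ≥ 2) = 1 − P(N ≤ 1) ≈ 0.5075.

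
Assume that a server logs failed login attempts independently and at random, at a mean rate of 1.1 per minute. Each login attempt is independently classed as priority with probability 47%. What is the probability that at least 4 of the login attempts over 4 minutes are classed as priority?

0.1554

Thinning: the login attempts that are classed as priority themselves form a Poisson process with rate 0.47 × 1.1 = 0.517 per minute.
Over the interval, μ = 0.517 × 4 = 2.068 (4 minutes).
P(N ≥ 4) = 1 − P(N ≤ 3) ≈ 0.1554.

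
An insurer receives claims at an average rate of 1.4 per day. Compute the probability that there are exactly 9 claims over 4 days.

Over the interval, μ = 1.4 × 4 = 5.6 (4 days).
P(N = 9) = e^(−μ) μ^9/9! = e^(−5.6) · 5.6^9/362880 ≈ 0.0552.

0.0552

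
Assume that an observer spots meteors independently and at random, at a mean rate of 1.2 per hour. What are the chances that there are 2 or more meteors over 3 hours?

0.8743

Over the interval, μ = 1.2 × 3 = 3.6 (3 hours).
P(N ≥ 2) = 1 − P(N ≤ 1) = 1 − Σ_{j=0}^{1} e^(−μ) μ^j/j! ≈ 0.8743.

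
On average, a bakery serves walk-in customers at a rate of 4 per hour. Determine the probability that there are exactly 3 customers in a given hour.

0.1954

With mean μ = 4 per hour,
P(N = 3) = e^(−μ) μ^3/3! = e^(−4) · 4^3/6 ≈ 0.1954.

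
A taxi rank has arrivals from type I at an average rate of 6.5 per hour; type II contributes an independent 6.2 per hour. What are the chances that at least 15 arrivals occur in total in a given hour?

Independent Poisson processes superpose: combined rate λ = 6.5 + 6.2 = 12.7 per hour.
So μ = 12.7.
P(N ≥ 15) = 1 − P(N ≤ 14) ≈ 0.2946.

0.2946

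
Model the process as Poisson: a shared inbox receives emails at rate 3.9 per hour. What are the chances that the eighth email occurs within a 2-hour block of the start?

0.5188

Over the interval, μ = 3.9 × 2 = 7.8 (a 2-hour block = 2 hours).
The eighth arrival falls in the interval iff at least 8 events occur there: P(S_8 ≤ t) = P(N ≥ 8) = 1 − P(N ≤ 7) ≈ 0.5188.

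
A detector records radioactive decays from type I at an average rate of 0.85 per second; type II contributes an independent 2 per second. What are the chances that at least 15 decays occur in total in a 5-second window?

Independent Poisson processes superpose: combined rate λ = 0.85 + 2 = 2.85 per second.
Over the interval, μ = 2.85 × 5 = 14.25 (a 5-second window = 5 seconds).
P(N ≥ 15) = 1 − P(N ≤ 14) ≈ 0.4560.

0.4560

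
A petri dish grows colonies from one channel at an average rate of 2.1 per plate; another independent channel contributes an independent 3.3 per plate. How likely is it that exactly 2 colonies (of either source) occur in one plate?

0.0659

Independent Poisson processes superpose: combined rate λ = 2.1 + 3.3 = 5.4 per plate.
So μ = 5.4.
P(N = 2) = e^(−5.4) · 5.4^2/2! ≈ 0.0659.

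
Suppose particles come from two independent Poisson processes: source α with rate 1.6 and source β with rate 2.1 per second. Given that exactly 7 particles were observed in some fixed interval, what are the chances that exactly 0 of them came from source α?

0.0190

Given the total, each event is independently from source α with probability p = λ_α/(λ_α+λ_β) = 1.6/3.7 ≈ 0.4324.
So K ~ Binomial(7, 1.6/3.7): P(K = 0) = C(7,0) · (1.6/3.7)^0 · (2.1/3.7)^7 ≈ 0.0190.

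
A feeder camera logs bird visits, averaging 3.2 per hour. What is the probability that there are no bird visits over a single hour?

0.0408

With mean μ = 3.2 per hour,
P(N = 0) = e^(−μ) μ^0/0! = e^(−3.2) · 3.2^0/1 ≈ 0.0408.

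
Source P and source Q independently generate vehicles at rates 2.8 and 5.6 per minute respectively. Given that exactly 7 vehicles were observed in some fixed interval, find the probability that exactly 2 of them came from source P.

Given the total, each event is independently from source P with probability p = λ_P/(λ_P+λ_Q) = 2.8/8.4 ≈ 0.3333.
So K ~ Binomial(7, 2.8/8.4): P(K = 2) = C(7,2) · (2.8/8.4)^2 · (5.6/8.4)^5 ≈ 0.3073.

0.3073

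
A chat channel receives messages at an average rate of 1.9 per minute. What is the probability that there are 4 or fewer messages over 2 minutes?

0.6678

Over the interval, μ = 1.9 × 2 = 3.8 (2 minutes).
P(N ≤ 4) = Σ_{j=0}^{4} e^(−μ) μ^j/j! ≈ 0.6678.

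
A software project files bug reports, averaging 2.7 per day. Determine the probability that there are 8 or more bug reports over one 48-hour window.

Over the interval, μ = 2.7 × 2 = 5.4 (a 48-hour window = 2 days).
P(N ≥ 8) = 1 − P(N ≤ 7) = 1 − Σ_{j=0}^{7} e^(−μ) μ^j/j! ≈ 0.1783.

0.1783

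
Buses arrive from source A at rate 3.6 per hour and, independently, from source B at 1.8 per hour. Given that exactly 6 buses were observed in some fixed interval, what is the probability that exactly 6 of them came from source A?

0.0878

Given the total, each event is independently from source A with probability p = λ_A/(λ_A+λ_B) = 3.6/5.4 ≈ 0.6667.
So K ~ Binomial(6, 3.6/5.4): P(K = 6) = C(6,6) · (3.6/5.4)^6 · (1.8/5.4)^0 ≈ 0.0878.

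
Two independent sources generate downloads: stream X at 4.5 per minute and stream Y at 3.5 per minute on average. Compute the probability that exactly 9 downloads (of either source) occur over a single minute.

Independent Poisson processes superpose: combined rate λ = 4.5 + 3.5 = 8 per minute.
So μ = 8.
P(N = 9) = e^(−8) · 8^9/9! ≈ 0.1241.

0.1241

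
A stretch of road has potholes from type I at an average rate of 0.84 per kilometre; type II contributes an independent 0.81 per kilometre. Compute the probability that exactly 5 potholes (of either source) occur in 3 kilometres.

0.1754

Independent Poisson processes superpose: combined rate λ = 0.84 + 0.81 = 1.65 per kilometre.
Over the interval, μ = 1.65 × 3 = 4.95 (3 kilometres).
P(N = 5) = e^(−4.95) · 4.95^5/5! ≈ 0.1754.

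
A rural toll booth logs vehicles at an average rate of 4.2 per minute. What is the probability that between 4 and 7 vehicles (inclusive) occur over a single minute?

0.5407

With mean μ = 4.2 per minute,
P(4 ≤ N ≤ 7) = Σ_{j=4}^{7} e^(−4.2) · 4.2^j/j! ≈ 0.5407.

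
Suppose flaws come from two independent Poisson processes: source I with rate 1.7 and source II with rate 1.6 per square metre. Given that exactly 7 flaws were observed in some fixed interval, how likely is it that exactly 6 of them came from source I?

Given the total, each event is independently from source I with probability p = λ_I/(λ_I+λ_II) = 1.7/3.3 ≈ 0.5152.
So K ~ Binomial(7, 1.7/3.3): P(K = 6) = C(7,6) · (1.7/3.3)^6 · (1.6/3.3)^1 ≈ 0.0634.

0.0634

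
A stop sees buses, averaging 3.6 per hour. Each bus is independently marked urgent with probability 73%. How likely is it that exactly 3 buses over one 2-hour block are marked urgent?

0.1262

Thinning: the buses that are marked urgent themselves form a Poisson process with rate 0.73 × 3.6 = 2.628 per hour.
Over the interval, μ = 2.628 × 2 = 5.256 (a 2-hour block = 2 hours).
P(N = 3) = e^(−5.256) · 5.256^3/3! ≈ 0.1262.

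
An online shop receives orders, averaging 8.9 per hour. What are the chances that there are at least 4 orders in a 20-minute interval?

0.3453

Over the interval, μ = 8.9 × 1/3 ≈ 2.96667 (a 20-minute interval = 1/3 hours).
P(N ≥ 4) = 1 − P(N ≤ 3) = 1 − Σ_{j=0}^{3} e^(−μ) μ^j/j! ≈ 0.3453.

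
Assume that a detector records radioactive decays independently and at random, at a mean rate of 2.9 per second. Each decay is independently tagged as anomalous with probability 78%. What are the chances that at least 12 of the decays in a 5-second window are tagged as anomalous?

Thinning: the decays that are tagged as anomalous themselves form a Poisson process with rate 0.78 × 2.9 = 2.262 per second.
Over the interval, μ = 2.262 × 5 = 11.31 (a 5-second window = 5 seconds).
P(N ≥ 12) = 1 − P(N ≤ 11) ≈ 0.4577.

0.4577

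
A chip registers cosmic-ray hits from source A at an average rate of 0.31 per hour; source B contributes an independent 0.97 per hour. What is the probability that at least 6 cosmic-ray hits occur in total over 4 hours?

0.4051

Independent Poisson processes superpose: combined rate λ = 0.31 + 0.97 = 1.28 per hour.
Over the interval, μ = 1.28 × 4 = 5.12 (4 hours).
P(N ≥ 6) = 1 − P(N ≤ 5) ≈ 0.4051.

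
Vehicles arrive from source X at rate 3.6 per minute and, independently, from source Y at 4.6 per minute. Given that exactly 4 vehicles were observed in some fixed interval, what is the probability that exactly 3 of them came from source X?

0.1899

Given the total, each event is independently from source X with probability p = λ_X/(λ_X+λ_Y) = 3.6/8.2 ≈ 0.4390.
So K ~ Binomial(4, 3.6/8.2): P(K = 3) = C(4,3) · (3.6/8.2)^3 · (4.6/8.2)^1 ≈ 0.1899.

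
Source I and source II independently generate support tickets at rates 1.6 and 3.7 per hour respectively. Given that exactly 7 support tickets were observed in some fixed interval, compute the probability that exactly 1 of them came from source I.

0.2446

Given the total, each event is independently from source I with probability p = λ_I/(λ_I+λ_II) = 1.6/5.3 ≈ 0.3019.
So K ~ Binomial(7, 1.6/5.3): P(K = 1) = C(7,1) · (1.6/5.3)^1 · (3.7/5.3)^6 ≈ 0.2446.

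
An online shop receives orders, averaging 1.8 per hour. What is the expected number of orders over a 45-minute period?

1.35

E[N] = λt = 1.8 × 0.75 = 1.35 (a 45-minute period = 0.75 hours).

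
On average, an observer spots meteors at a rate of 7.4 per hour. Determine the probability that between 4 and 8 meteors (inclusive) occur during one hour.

With mean μ = 7.4 per hour,
P(4 ≤ N ≤ 8) = Σ_{j=4}^{8} e^(−7.4) · 7.4^j/j! ≈ 0.6125.

0.6125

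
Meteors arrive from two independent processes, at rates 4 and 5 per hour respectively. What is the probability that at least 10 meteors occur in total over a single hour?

Independent Poisson processes superpose: combined rate λ = 4 + 5 = 9 per hour.
So μ = 9.
P(N ≥ 10) = 1 − P(N ≤ 9) ≈ 0.4126.

0.4126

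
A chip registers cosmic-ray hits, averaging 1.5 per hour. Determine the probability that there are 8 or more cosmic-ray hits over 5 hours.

0.4754

Over the interval, μ = 1.5 × 5 = 7.5 (5 hours).
P(N ≥ 8) = 1 − P(N ≤ 7) = 1 − Σ_{j=0}^{7} e^(−μ) μ^j/j! ≈ 0.4754.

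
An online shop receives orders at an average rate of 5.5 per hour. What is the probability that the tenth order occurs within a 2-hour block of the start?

Over the interval, μ = 5.5 × 2 = 11 (a 2-hour block = 2 hours).
The tenth arrival falls in the interval iff at least 10 events occur there: P(S_10 ≤ t) = P(N ≥ 10) = 1 − P(N ≤ 9) ≈ 0.6595.

0.6595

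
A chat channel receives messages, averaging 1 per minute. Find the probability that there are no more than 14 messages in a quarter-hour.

0.4657

Over the interval, μ = 1 × 15 = 15 (a quarter-hour = 15 minutes).
P(N ≤ 14) = Σ_{j=0}^{14} e^(−μ) μ^j/j! ≈ 0.4657.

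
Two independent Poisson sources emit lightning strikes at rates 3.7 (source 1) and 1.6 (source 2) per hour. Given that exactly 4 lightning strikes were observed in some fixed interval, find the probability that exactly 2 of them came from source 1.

0.2665

Given the total, each event is independently from source 1 with probability p = λ_1/(λ_1+λ_2) = 3.7/5.3 ≈ 0.6981.
So K ~ Binomial(4, 3.7/5.3): P(K = 2) = C(4,2) · (3.7/5.3)^2 · (1.6/5.3)^2 ≈ 0.2665.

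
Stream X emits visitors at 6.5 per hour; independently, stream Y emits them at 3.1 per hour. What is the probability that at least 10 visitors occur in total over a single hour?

Independent Poisson processes superpose: combined rate λ = 6.5 + 3.1 = 9.6 per hour.
So μ = 9.6.
P(N ≥ 10) = 1 − P(N ≤ 9) ≈ 0.4911.

0.4911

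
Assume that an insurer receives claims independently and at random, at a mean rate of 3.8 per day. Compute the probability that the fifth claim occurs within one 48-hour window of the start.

0.8751

Over the interval, μ = 3.8 × 2 = 7.6 (a 48-hour window = 2 days).
The fifth arrival falls in the interval iff at least 5 events occur there: P(S_5 ≤ t) = P(N ≥ 5) = 1 − P(N ≤ 4) ≈ 0.8751.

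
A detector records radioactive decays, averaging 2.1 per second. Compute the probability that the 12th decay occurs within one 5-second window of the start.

0.3613

Over the interval, μ = 2.1 × 5 = 10.5 (a 5-second window = 5 seconds).
The 12th arrival falls in the interval iff at least 12 events occur there: P(S_12 ≤ t) = P(N ≥ 12) = 1 − P(N ≤ 11) ≈ 0.3613.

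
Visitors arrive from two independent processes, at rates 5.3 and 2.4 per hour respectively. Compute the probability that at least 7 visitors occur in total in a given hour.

0.6486

Independent Poisson processes superpose: combined rate λ = 5.3 + 2.4 = 7.7 per hour.
So μ = 7.7.
P(N ≥ 7) = 1 − P(N ≤ 6) ≈ 0.6486.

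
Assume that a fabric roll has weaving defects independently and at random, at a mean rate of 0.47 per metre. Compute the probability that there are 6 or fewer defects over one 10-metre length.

Over the interval, μ = 0.47 × 10 = 4.7 (a 10-metre length = 10 metres).
P(N ≤ 6) = Σ_{j=0}^{6} e^(−μ) μ^j/j! ≈ 0.8046.

0.8046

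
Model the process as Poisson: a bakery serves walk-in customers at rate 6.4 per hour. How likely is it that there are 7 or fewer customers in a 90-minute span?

Over the interval, μ = 6.4 × 1.5 = 9.6 (a 90-minute span = 1.5 hours).
P(N ≤ 7) = Σ_{j=0}^{7} e^(−μ) μ^j/j! ≈ 0.2584.

0.2584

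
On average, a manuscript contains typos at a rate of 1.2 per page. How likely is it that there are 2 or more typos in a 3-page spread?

Over the interval, μ = 1.2 × 3 = 3.6 (a 3-page spread = 3 pages).
P(N ≥ 2) = 1 − P(N ≤ 1) = 1 − Σ_{j=0}^{1} e^(−μ) μ^j/j! ≈ 0.8743.

0.8743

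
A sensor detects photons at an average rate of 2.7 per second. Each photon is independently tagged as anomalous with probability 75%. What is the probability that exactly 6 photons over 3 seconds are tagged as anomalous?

0.1605

Thinning: the photons that are tagged as anomalous themselves form a Poisson process with rate 0.75 × 2.7 = 2.025 per second.
Over the interval, μ = 2.025 × 3 = 6.075 (3 seconds).
P(N = 6) = e^(−6.075) · 6.075^6/6! ≈ 0.1605.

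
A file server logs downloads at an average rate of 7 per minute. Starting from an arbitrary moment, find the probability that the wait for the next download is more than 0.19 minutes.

The wait for the next event is exponential with rate λ = 7 per minute.
P(T > 0.19) = e^(−λt) = e^(−7 × 0.19) = e^(−1.33) ≈ 0.2645.

0.2645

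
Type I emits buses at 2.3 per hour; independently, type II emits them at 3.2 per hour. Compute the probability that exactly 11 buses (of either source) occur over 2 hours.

Independent Poisson processes superpose: combined rate λ = 2.3 + 3.2 = 5.5 per hour.
Over the interval, μ = 5.5 × 2 = 11 (2 hours).
P(N = 11) = e^(−11) · 11^11/11! ≈ 0.1194.

0.1194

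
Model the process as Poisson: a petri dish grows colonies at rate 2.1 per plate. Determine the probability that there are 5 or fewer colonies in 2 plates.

Over the interval, μ = 2.1 × 2 = 4.2 (2 plates).
P(N ≤ 5) = Σ_{j=0}^{5} e^(−μ) μ^j/j! ≈ 0.7531.

0.7531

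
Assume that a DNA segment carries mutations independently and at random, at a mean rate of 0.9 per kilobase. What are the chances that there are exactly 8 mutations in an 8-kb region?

Over the interval, μ = 0.9 × 8 = 7.2 (an 8-kb region = 8 kilobases).
P(N = 8) = e^(−μ) μ^8/8! = e^(−7.2) · 7.2^8/40320 ≈ 0.1337.

0.1337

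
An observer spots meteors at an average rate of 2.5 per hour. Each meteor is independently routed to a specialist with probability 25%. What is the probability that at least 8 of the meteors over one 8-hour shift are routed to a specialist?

Thinning: the meteors that are routed to a specialist themselves form a Poisson process with rate 0.25 × 2.5 = 0.625 per hour.
Over the interval, μ = 0.625 × 8 = 5 (an 8-hour shift = 8 hours).
P(N ≥ 8) = 1 − P(N ≤ 7) ≈ 0.1334.

0.1334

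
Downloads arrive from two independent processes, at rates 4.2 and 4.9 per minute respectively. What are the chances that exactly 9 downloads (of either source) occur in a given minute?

0.1317

Independent Poisson processes superpose: combined rate λ = 4.2 + 4.9 = 9.1 per minute.
So μ = 9.1.
P(N = 9) = e^(−9.1) · 9.1^9/9! ≈ 0.1317.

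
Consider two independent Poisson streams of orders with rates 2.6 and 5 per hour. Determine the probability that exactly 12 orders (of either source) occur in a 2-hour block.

Independent Poisson processes superpose: combined rate λ = 2.6 + 5 = 7.6 per hour.
Over the interval, μ = 7.6 × 2 = 15.2 (a 2-hour block = 2 hours).
P(N = 12) = e^(−15.2) · 15.2^12/12! ≈ 0.0795.

0.0795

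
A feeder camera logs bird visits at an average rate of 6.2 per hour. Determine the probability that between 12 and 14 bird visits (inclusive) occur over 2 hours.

0.3180

Over the interval, μ = 6.2 × 2 = 12.4 (2 hours).
P(12 ≤ N ≤ 14) = Σ_{j=12}^{14} e^(−12.4) · 12.4^j/j! ≈ 0.3180.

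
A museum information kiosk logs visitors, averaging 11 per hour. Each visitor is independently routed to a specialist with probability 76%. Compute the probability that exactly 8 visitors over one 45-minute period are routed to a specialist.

0.1121

Thinning: the visitors that are routed to a specialist themselves form a Poisson process with rate 0.76 × 11 = 8.36 per hour.
Over the interval, μ = 8.36 × 0.75 = 6.27 (a 45-minute period = 0.75 hours).
P(N = 8) = e^(−6.27) · 6.27^8/8! ≈ 0.1121.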